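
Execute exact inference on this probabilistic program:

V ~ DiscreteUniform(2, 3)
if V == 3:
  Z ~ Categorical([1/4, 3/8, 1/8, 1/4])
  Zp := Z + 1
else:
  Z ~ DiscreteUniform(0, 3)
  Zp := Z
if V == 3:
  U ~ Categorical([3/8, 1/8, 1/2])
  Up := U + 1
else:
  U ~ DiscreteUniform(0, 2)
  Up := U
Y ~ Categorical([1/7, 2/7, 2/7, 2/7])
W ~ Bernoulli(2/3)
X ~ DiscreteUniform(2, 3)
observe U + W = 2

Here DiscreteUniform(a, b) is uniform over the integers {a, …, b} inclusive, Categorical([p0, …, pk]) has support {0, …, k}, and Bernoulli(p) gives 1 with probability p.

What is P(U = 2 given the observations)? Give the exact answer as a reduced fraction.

Enumerate traces; 128 have nonzero weight after conditioning:
  (V=2, Z=0, U=1, Y=0, W=1, X=2) weight 1/504
  (V=2, Z=0, U=1, Y=0, W=1, X=3) weight 1/504
  (V=2, Z=0, U=1, Y=1, W=1, X=2) weight 1/252
  (V=2, Z=0, U=1, Y=1, W=1, X=3) weight 1/252
  (V=2, Z=0, U=1, Y=2, W=1, X=2) weight 1/252
  (V=2, Z=0, U=1, Y=2, W=1, X=3) weight 1/252
  (V=2, Z=0, U=1, Y=3, W=1, X=2) weight 1/252
  (V=2, Z=0, U=1, Y=3, W=1, X=3) weight 1/252
  (V=2, Z=0, U=2, Y=0, W=0, X=2) weight 1/1008
  … 119 more
Group by U:
  weight(U=1) = 11/72
  weight(U=2) = 5/36
Total weight = 11/72 + 5/36 = 7/24
P(U=1 | obs) = 11/72 / 7/24 = 11/21
P(U=2 | obs) = 5/36 / 7/24 = 10/21

P(U = 2 | obs) = 10/21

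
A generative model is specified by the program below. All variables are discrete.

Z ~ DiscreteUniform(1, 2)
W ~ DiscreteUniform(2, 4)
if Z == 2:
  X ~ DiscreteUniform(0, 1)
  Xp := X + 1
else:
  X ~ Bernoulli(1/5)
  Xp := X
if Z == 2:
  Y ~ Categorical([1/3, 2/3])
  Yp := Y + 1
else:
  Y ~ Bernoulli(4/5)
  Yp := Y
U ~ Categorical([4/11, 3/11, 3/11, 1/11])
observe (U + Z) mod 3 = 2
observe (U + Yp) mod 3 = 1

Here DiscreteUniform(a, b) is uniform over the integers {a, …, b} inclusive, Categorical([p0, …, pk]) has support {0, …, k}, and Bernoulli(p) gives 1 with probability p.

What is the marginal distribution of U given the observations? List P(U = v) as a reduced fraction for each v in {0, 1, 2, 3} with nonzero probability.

Enumerate traces; 18 have nonzero weight after conditioning:
  (Z=1, W=2, X=0, Y=0, U=1) weight 2/275
  (Z=1, W=2, X=1, Y=0, U=1) weight 1/550
  (Z=1, W=3, X=0, Y=0, U=1) weight 2/275
  (Z=1, W=3, X=1, Y=0, U=1) weight 1/550
  (Z=1, W=4, X=0, Y=0, U=1) weight 2/275
  (Z=1, W=4, X=1, Y=0, U=1) weight 1/550
  (Z=2, W=2, X=0, Y=0, U=0) weight 1/99
  (Z=2, W=2, X=0, Y=0, U=3) weight 1/396
  … 10 more
Group by U:
  weight(U=0) = 2/33
  weight(U=1) = 3/110
  weight(U=3) = 1/66
Total weight = 2/33 + 3/110 + 1/66 = 17/165
P(U=0 | obs) = 2/33 / 17/165 = 10/17
P(U=1 | obs) = 3/110 / 17/165 = 9/34
P(U=3 | obs) = 1/66 / 17/165 = 5/34

P(U=0) = 10/17, P(U=1) = 9/34, P(U=3) = 5/34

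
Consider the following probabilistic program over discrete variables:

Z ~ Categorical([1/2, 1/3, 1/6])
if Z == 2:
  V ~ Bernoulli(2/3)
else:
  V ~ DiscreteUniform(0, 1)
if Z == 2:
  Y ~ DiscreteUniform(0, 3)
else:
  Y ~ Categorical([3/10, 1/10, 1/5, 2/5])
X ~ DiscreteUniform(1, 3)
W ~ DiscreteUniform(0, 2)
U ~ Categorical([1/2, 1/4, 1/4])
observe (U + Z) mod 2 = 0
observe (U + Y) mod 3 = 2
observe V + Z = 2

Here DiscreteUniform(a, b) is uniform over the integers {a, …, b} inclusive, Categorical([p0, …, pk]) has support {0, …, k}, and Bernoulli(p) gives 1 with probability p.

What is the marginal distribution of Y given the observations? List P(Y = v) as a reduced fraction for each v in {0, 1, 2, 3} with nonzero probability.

P(Y=0) = 5/26, P(Y=1) = 3/13, P(Y=2) = 5/13, P(Y=3) = 5/26

Enumerate traces; 36 have nonzero weight after conditioning:
  (Z=1, V=1, Y=1, X=1, W=0, U=1) weight 1/2160
  (Z=1, V=1, Y=1, X=1, W=1, U=1) weight 1/2160
  (Z=1, V=1, Y=1, X=1, W=2, U=1) weight 1/2160
  (Z=1, V=1, Y=1, X=2, W=0, U=1) weight 1/2160
  (Z=1, V=1, Y=1, X=2, W=1, U=1) weight 1/2160
  (Z=1, V=1, Y=1, X=2, W=2, U=1) weight 1/2160
  (Z=1, V=1, Y=1, X=3, W=0, U=1) weight 1/2160
  (Z=1, V=1, Y=1, X=3, W=1, U=1) weight 1/2160
  (Z=2, V=0, Y=0, X=1, W=0, U=2) weight 1/2592
  (Z=2, V=0, Y=2, X=1, W=0, U=0) weight 1/1296
  … 26 more
Group by Y:
  weight(Y=0) = 1/288
  weight(Y=1) = 1/240
  weight(Y=2) = 1/144
  weight(Y=3) = 1/288
Total weight = 1/288 + 1/240 + 1/144 + 1/288 = 13/720
P(Y=0 | obs) = 1/288 / 13/720 = 5/26
P(Y=1 | obs) = 1/240 / 13/720 = 3/13
P(Y=2 | obs) = 1/144 / 13/720 = 5/13
P(Y=3 | obs) = 1/288 / 13/720 = 5/26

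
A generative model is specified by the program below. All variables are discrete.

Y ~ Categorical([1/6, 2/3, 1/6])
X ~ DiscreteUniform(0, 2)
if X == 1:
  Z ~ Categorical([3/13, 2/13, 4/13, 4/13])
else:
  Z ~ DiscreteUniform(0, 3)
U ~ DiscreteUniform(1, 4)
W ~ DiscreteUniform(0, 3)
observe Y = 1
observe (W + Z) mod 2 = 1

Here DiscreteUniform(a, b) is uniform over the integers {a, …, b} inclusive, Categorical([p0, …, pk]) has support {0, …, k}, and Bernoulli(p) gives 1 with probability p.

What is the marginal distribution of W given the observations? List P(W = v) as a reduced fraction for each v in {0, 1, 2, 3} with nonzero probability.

P(W=0) = 19/78, P(W=1) = 10/39, P(W=2) = 19/78, P(W=3) = 10/39

Enumerate traces; 96 have nonzero weight after conditioning:
  (Y=1, X=0, Z=0, U=1, W=1) weight 1/288
  (Y=1, X=0, Z=0, U=1, W=3) weight 1/288
  (Y=1, X=0, Z=0, U=2, W=1) weight 1/288
  (Y=1, X=0, Z=0, U=2, W=3) weight 1/288
  (Y=1, X=0, Z=0, U=3, W=1) weight 1/288
  (Y=1, X=0, Z=0, U=3, W=3) weight 1/288
  (Y=1, X=0, Z=0, U=4, W=1) weight 1/288
  (Y=1, X=0, Z=0, U=4, W=3) weight 1/288
  (Y=1, X=0, Z=1, U=1, W=0) weight 1/288
  (Y=1, X=0, Z=1, U=1, W=2) weight 1/288
  … 86 more
Group by W:
  weight(W=0) = 19/234
  weight(W=1) = 10/117
  weight(W=2) = 19/234
  weight(W=3) = 10/117
Total weight = 19/234 + 10/117 + 19/234 + 10/117 = 1/3
P(W=0 | obs) = 19/234 / 1/3 = 19/78
P(W=1 | obs) = 10/117 / 1/3 = 10/39
P(W=2 | obs) = 19/234 / 1/3 = 19/78
P(W=3 | obs) = 10/117 / 1/3 = 10/39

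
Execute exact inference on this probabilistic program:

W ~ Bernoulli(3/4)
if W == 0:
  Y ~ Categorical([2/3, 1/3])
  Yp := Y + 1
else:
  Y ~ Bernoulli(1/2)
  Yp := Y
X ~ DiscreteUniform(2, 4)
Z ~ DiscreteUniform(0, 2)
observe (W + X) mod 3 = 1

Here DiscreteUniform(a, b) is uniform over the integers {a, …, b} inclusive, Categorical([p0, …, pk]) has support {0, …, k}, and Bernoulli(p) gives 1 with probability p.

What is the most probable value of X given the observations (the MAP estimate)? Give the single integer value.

argmax_v P(X = v | obs) = 3

Enumerate traces; 12 have nonzero weight after conditioning:
  (W=0, Y=0, X=4, Z=0) weight 1/54
  (W=0, Y=0, X=4, Z=1) weight 1/54
  (W=0, Y=0, X=4, Z=2) weight 1/54
  (W=0, Y=1, X=4, Z=0) weight 1/108
  (W=0, Y=1, X=4, Z=1) weight 1/108
  (W=0, Y=1, X=4, Z=2) weight 1/108
  (W=1, Y=0, X=3, Z=0) weight 1/24
  (W=1, Y=0, X=3, Z=1) weight 1/24
  … 4 more
Group by X:
  weight(X=3) = 1/4
  weight(X=4) = 1/12
Total weight = 1/4 + 1/12 = 1/3
P(X=3 | obs) = 1/4 / 1/3 = 3/4
P(X=4 | obs) = 1/12 / 1/3 = 1/4
argmax = 3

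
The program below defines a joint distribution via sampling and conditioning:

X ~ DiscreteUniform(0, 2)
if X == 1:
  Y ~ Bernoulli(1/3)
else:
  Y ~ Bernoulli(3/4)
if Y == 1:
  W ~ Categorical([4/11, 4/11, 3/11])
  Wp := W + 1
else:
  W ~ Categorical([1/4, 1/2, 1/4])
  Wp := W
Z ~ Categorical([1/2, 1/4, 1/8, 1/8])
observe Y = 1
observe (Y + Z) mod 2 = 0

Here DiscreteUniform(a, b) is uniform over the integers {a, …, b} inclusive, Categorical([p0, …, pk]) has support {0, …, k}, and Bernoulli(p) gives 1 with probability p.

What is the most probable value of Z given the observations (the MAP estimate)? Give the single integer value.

argmax_v P(Z = v | obs) = 1

Enumerate traces; 18 have nonzero weight after conditioning:
  (X=0, Y=1, W=0, Z=1) weight 1/44
  (X=0, Y=1, W=0, Z=3) weight 1/88
  (X=0, Y=1, W=1, Z=1) weight 1/44
  (X=0, Y=1, W=1, Z=3) weight 1/88
  (X=0, Y=1, W=2, Z=1) weight 3/176
  (X=0, Y=1, W=2, Z=3) weight 3/352
  (X=1, Y=1, W=0, Z=1) weight 1/99
  (X=1, Y=1, W=0, Z=3) weight 1/198
  … 10 more
Group by Z:
  weight(Z=1) = 11/72
  weight(Z=3) = 11/144
Total weight = 11/72 + 11/144 = 11/48
P(Z=1 | obs) = 11/72 / 11/48 = 2/3
P(Z=3 | obs) = 11/144 / 11/48 = 1/3
argmax = 1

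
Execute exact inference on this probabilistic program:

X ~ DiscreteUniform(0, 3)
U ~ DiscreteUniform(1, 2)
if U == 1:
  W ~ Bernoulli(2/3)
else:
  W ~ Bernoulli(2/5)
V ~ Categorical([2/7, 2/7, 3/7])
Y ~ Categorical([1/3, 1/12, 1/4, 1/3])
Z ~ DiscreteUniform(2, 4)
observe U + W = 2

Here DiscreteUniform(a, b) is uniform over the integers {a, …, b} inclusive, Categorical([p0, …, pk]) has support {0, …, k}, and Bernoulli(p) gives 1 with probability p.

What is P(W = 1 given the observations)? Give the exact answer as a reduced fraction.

P(W = 1 | obs) = 10/19

Enumerate traces; 288 have nonzero weight after conditioning:
  (X=0, U=1, W=1, V=0, Y=0, Z=2) weight 1/378
  (X=0, U=1, W=1, V=0, Y=0, Z=3) weight 1/378
  (X=0, U=1, W=1, V=0, Y=0, Z=4) weight 1/378
  (X=0, U=1, W=1, V=0, Y=1, Z=2) weight 1/1512
  (X=0, U=1, W=1, V=0, Y=1, Z=3) weight 1/1512
  (X=0, U=1, W=1, V=0, Y=1, Z=4) weight 1/1512
  (X=0, U=1, W=1, V=0, Y=2, Z=2) weight 1/504
  (X=0, U=1, W=1, V=0, Y=2, Z=3) weight 1/504
  (X=0, U=2, W=0, V=0, Y=0, Z=2) weight 1/420
  … 279 more
Group by W:
  weight(W=0) = 3/10
  weight(W=1) = 1/3
Total weight = 3/10 + 1/3 = 19/30
P(W=0 | obs) = 3/10 / 19/30 = 9/19
P(W=1 | obs) = 1/3 / 19/30 = 10/19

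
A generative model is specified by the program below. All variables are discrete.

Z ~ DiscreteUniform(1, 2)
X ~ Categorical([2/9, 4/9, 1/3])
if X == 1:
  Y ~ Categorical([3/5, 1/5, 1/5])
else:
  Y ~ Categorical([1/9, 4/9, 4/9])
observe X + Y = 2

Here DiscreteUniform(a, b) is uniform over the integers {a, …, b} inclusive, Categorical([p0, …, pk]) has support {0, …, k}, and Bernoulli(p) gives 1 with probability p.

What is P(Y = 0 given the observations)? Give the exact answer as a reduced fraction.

P(Y = 0 | obs) = 15/91

Enumerate traces; 6 have nonzero weight after conditioning:
  (Z=1, X=0, Y=2) weight 4/81
  (Z=1, X=1, Y=1) weight 2/45
  (Z=1, X=2, Y=0) weight 1/54
  (Z=2, X=0, Y=2) weight 4/81
  (Z=2, X=1, Y=1) weight 2/45
  (Z=2, X=2, Y=0) weight 1/54
Group by Y:
  weight(Y=0) = 1/27
  weight(Y=1) = 4/45
  weight(Y=2) = 8/81
Total weight = 1/27 + 4/45 + 8/81 = 91/405
P(Y=0 | obs) = 1/27 / 91/405 = 15/91
P(Y=1 | obs) = 4/45 / 91/405 = 36/91
P(Y=2 | obs) = 8/81 / 91/405 = 40/91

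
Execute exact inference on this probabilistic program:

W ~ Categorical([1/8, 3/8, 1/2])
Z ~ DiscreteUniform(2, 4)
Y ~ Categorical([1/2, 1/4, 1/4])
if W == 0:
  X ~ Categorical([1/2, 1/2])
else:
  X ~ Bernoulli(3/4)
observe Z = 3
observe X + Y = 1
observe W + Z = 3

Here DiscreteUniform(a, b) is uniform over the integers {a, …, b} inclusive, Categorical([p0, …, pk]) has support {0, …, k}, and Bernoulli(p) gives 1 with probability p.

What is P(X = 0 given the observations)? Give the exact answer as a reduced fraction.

P(X = 0 | obs) = 1/3

Enumerate traces; 2 have nonzero weight after conditioning:
  (W=0, Z=3, Y=0, X=1) weight 1/96
  (W=0, Z=3, Y=1, X=0) weight 1/192
Group by X:
  weight(X=0) = 1/192
  weight(X=1) = 1/96
Total weight = 1/192 + 1/96 = 1/64
P(X=0 | obs) = 1/192 / 1/64 = 1/3
P(X=1 | obs) = 1/96 / 1/64 = 2/3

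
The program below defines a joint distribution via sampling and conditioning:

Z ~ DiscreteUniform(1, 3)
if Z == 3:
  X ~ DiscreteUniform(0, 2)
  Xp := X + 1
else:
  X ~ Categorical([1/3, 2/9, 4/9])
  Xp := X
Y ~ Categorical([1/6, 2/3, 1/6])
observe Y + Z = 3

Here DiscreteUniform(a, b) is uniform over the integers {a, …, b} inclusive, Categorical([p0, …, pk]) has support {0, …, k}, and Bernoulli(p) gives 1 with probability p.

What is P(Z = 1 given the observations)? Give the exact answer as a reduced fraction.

P(Z = 1 | obs) = 1/6

Enumerate traces; 9 have nonzero weight after conditioning:
  (Z=1, X=0, Y=2) weight 1/54
  (Z=1, X=1, Y=2) weight 1/81
  (Z=1, X=2, Y=2) weight 2/81
  (Z=2, X=0, Y=1) weight 2/27
  (Z=2, X=1, Y=1) weight 4/81
  (Z=2, X=2, Y=1) weight 8/81
  (Z=3, X=0, Y=0) weight 1/54
  (Z=3, X=1, Y=0) weight 1/54
  … 1 more
Group by Z:
  weight(Z=1) = 1/18
  weight(Z=2) = 2/9
  weight(Z=3) = 1/18
Total weight = 1/18 + 2/9 + 1/18 = 1/3
P(Z=1 | obs) = 1/18 / 1/3 = 1/6
P(Z=2 | obs) = 2/9 / 1/3 = 2/3
P(Z=3 | obs) = 1/18 / 1/3 = 1/6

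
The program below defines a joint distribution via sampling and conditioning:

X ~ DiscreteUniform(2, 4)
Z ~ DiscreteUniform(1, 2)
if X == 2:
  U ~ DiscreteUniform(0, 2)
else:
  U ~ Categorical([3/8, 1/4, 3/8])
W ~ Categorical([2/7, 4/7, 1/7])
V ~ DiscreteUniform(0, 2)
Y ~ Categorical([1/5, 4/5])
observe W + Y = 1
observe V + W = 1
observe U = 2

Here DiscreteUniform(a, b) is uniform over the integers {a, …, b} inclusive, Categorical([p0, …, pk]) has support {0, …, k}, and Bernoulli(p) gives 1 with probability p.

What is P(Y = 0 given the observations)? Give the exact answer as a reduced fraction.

P(Y = 0 | obs) = 1/3

Enumerate traces; 12 have nonzero weight after conditioning:
  (X=2, Z=1, U=2, W=0, V=1, Y=1) weight 4/945
  (X=2, Z=1, U=2, W=1, V=0, Y=0) weight 2/945
  (X=2, Z=2, U=2, W=0, V=1, Y=1) weight 4/945
  (X=2, Z=2, U=2, W=1, V=0, Y=0) weight 2/945
  (X=3, Z=1, U=2, W=0, V=1, Y=1) weight 1/210
  (X=3, Z=1, U=2, W=1, V=0, Y=0) weight 1/420
  (X=3, Z=2, U=2, W=0, V=1, Y=1) weight 1/210
  (X=3, Z=2, U=2, W=1, V=0, Y=0) weight 1/420
  … 4 more
Group by Y:
  weight(Y=0) = 13/945
  weight(Y=1) = 26/945
Total weight = 13/945 + 26/945 = 13/315
P(Y=0 | obs) = 13/945 / 13/315 = 1/3
P(Y=1 | obs) = 26/945 / 13/315 = 2/3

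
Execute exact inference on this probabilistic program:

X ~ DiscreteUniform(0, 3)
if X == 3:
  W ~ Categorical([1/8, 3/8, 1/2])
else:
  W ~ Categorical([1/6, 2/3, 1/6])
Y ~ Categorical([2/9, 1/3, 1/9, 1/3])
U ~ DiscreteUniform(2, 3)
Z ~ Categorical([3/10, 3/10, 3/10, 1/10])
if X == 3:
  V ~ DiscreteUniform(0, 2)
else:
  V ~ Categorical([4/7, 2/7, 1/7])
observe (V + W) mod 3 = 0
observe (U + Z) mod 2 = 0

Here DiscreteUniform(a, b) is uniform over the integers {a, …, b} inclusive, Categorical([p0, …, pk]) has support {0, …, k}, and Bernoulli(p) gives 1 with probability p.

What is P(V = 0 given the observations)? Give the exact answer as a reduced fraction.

P(V = 0 | obs) = 5/16

Enumerate traces; 192 have nonzero weight after conditioning:
  (X=0, W=0, Y=0, U=2, Z=0, V=0) weight 1/1260
  (X=0, W=0, Y=0, U=2, Z=2, V=0) weight 1/1260
  (X=0, W=0, Y=0, U=3, Z=1, V=0) weight 1/1260
  (X=0, W=0, Y=0, U=3, Z=3, V=0) weight 1/3780
  (X=0, W=0, Y=1, U=2, Z=0, V=0) weight 1/840
  (X=0, W=0, Y=1, U=2, Z=2, V=0) weight 1/840
  (X=0, W=0, Y=1, U=3, Z=1, V=0) weight 1/840
  (X=0, W=0, Y=1, U=3, Z=3, V=0) weight 1/2520
  (X=0, W=1, Y=0, U=2, Z=0, V=2) weight 1/1260
  (X=0, W=2, Y=0, U=2, Z=0, V=1) weight 1/2520
  … 182 more
Group by V:
  weight(V=0) = 55/1344
  weight(V=1) = 13/336
  weight(V=2) = 23/448
Total weight = 55/1344 + 13/336 + 23/448 = 11/84
P(V=0 | obs) = 55/1344 / 11/84 = 5/16
P(V=1 | obs) = 13/336 / 11/84 = 13/44
P(V=2 | obs) = 23/448 / 11/84 = 69/176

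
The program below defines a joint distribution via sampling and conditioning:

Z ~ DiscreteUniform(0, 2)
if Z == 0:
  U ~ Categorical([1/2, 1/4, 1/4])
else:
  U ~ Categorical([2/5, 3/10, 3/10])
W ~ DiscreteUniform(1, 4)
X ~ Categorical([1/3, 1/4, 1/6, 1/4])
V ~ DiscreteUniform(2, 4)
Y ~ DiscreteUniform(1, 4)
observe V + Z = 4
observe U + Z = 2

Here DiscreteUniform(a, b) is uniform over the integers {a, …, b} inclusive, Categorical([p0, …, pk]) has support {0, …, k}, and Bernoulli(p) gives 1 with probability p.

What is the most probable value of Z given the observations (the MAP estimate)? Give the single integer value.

argmax_v P(Z = v | obs) = 2

Enumerate traces; 192 have nonzero weight after conditioning:
  (Z=0, U=2, W=1, X=0, V=4, Y=1) weight 1/1728
  (Z=0, U=2, W=1, X=0, V=4, Y=2) weight 1/1728
  (Z=0, U=2, W=1, X=0, V=4, Y=3) weight 1/1728
  (Z=0, U=2, W=1, X=0, V=4, Y=4) weight 1/1728
  (Z=0, U=2, W=1, X=1, V=4, Y=1) weight 1/2304
  (Z=0, U=2, W=1, X=1, V=4, Y=2) weight 1/2304
  (Z=0, U=2, W=1, X=1, V=4, Y=3) weight 1/2304
  (Z=0, U=2, W=1, X=1, V=4, Y=4) weight 1/2304
  (Z=1, U=1, W=1, X=0, V=3, Y=1) weight 1/1440
  (Z=2, U=0, W=1, X=0, V=2, Y=1) weight 1/1080
  … 182 more
Group by Z:
  weight(Z=0) = 1/36
  weight(Z=1) = 1/30
  weight(Z=2) = 2/45
Total weight = 1/36 + 1/30 + 2/45 = 19/180
P(Z=0 | obs) = 1/36 / 19/180 = 5/19
P(Z=1 | obs) = 1/30 / 19/180 = 6/19
P(Z=2 | obs) = 2/45 / 19/180 = 8/19
argmax = 2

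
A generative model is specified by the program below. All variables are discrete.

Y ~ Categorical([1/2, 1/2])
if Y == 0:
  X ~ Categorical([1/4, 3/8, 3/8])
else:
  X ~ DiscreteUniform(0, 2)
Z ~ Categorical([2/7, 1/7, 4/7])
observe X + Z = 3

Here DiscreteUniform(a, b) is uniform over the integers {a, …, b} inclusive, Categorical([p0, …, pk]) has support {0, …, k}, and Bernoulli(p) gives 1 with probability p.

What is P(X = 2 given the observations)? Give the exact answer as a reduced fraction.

Enumerate traces; 4 have nonzero weight after conditioning:
  (Y=0, X=1, Z=2) weight 3/28
  (Y=0, X=2, Z=1) weight 3/112
  (Y=1, X=1, Z=2) weight 2/21
  (Y=1, X=2, Z=1) weight 1/42
Group by X:
  weight(X=1) = 17/84
  weight(X=2) = 17/336
Total weight = 17/84 + 17/336 = 85/336
P(X=1 | obs) = 17/84 / 85/336 = 4/5
P(X=2 | obs) = 17/336 / 85/336 = 1/5

P(X = 2 | obs) = 1/5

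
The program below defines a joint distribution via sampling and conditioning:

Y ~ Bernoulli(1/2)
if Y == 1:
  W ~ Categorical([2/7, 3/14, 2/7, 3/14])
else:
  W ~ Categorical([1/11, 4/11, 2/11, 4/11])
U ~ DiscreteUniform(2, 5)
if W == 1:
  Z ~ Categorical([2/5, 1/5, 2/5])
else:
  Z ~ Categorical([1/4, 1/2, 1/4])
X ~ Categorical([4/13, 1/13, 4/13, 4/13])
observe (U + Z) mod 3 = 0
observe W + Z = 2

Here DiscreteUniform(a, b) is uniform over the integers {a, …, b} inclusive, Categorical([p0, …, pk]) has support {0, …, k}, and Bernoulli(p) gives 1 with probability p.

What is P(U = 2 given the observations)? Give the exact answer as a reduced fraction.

Enumerate traces; 32 have nonzero weight after conditioning:
  (Y=0, W=0, U=4, Z=2, X=0) weight 1/1144
  (Y=0, W=0, U=4, Z=2, X=1) weight 1/4576
  (Y=0, W=0, U=4, Z=2, X=2) weight 1/1144
  (Y=0, W=0, U=4, Z=2, X=3) weight 1/1144
  (Y=0, W=1, U=2, Z=1, X=0) weight 2/715
  (Y=0, W=1, U=2, Z=1, X=1) weight 1/1430
  (Y=0, W=1, U=2, Z=1, X=2) weight 2/715
  (Y=0, W=1, U=2, Z=1, X=3) weight 2/715
  (Y=0, W=1, U=5, Z=1, X=0) weight 2/715
  (Y=0, W=2, U=3, Z=0, X=0) weight 1/572
  … 22 more
Group by U:
  weight(U=2) = 89/6160
  weight(U=3) = 9/616
  weight(U=4) = 29/2464
  weight(U=5) = 89/6160
Total weight = 89/6160 + 9/616 + 29/2464 + 89/6160 = 681/12320
P(U=2 | obs) = 89/6160 / 681/12320 = 178/681
P(U=3 | obs) = 9/616 / 681/12320 = 60/227
P(U=4 | obs) = 29/2464 / 681/12320 = 145/681
P(U=5 | obs) = 89/6160 / 681/12320 = 178/681

P(U = 2 | obs) = 178/681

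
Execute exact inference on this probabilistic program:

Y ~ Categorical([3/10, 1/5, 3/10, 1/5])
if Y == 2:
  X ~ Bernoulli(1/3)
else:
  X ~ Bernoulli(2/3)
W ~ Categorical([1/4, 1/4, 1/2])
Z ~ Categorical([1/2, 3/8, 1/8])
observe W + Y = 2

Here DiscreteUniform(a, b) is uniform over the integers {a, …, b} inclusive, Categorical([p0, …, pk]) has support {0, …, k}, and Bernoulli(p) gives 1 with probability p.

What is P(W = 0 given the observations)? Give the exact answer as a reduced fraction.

P(W = 0 | obs) = 3/11

Enumerate traces; 18 have nonzero weight after conditioning:
  (Y=0, X=0, W=2, Z=0) weight 1/40
  (Y=0, X=0, W=2, Z=1) weight 3/160
  (Y=0, X=0, W=2, Z=2) weight 1/160
  (Y=0, X=1, W=2, Z=0) weight 1/20
  (Y=0, X=1, W=2, Z=1) weight 3/80
  (Y=0, X=1, W=2, Z=2) weight 1/80
  (Y=1, X=0, W=1, Z=0) weight 1/120
  (Y=1, X=0, W=1, Z=1) weight 1/160
  (Y=2, X=0, W=0, Z=0) weight 1/40
  … 9 more
Group by W:
  weight(W=0) = 3/40
  weight(W=1) = 1/20
  weight(W=2) = 3/20
Total weight = 3/40 + 1/20 + 3/20 = 11/40
P(W=0 | obs) = 3/40 / 11/40 = 3/11
P(W=1 | obs) = 1/20 / 11/40 = 2/11
P(W=2 | obs) = 3/20 / 11/40 = 6/11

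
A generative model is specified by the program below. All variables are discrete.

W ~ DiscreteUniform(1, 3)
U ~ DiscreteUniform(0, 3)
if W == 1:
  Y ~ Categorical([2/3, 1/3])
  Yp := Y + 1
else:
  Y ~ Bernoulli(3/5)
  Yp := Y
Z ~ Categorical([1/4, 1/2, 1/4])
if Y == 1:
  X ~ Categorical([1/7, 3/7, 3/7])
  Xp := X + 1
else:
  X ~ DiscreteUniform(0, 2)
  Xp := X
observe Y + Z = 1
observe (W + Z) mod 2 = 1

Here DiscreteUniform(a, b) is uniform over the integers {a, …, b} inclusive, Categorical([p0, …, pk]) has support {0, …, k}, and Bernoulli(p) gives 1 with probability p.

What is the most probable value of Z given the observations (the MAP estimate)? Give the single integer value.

argmax_v P(Z = v | obs) = 0

Enumerate traces; 36 have nonzero weight after conditioning:
  (W=1, U=0, Y=1, Z=0, X=0) weight 1/1008
  (W=1, U=0, Y=1, Z=0, X=1) weight 1/336
  (W=1, U=0, Y=1, Z=0, X=2) weight 1/336
  (W=1, U=1, Y=1, Z=0, X=0) weight 1/1008
  (W=1, U=1, Y=1, Z=0, X=1) weight 1/336
  (W=1, U=1, Y=1, Z=0, X=2) weight 1/336
  (W=1, U=2, Y=1, Z=0, X=0) weight 1/1008
  (W=1, U=2, Y=1, Z=0, X=1) weight 1/336
  (W=2, U=0, Y=0, Z=1, X=0) weight 1/180
  … 27 more
Group by Z:
  weight(Z=0) = 7/90
  weight(Z=1) = 1/15
Total weight = 7/90 + 1/15 = 13/90
P(Z=0 | obs) = 7/90 / 13/90 = 7/13
P(Z=1 | obs) = 1/15 / 13/90 = 6/13
argmax = 0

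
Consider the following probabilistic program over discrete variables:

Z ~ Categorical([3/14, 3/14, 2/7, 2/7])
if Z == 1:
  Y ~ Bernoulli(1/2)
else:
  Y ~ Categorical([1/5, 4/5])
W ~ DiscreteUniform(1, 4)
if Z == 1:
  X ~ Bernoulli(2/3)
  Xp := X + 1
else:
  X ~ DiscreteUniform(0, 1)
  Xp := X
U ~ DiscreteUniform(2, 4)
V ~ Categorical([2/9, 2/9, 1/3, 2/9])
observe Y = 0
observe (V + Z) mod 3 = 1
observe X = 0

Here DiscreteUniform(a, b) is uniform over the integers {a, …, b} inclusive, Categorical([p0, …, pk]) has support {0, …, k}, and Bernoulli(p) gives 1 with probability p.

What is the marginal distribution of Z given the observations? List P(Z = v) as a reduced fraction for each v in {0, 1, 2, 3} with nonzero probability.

Enumerate traces; 60 have nonzero weight after conditioning:
  (Z=0, Y=0, W=1, X=0, U=2, V=1) weight 1/2520
  (Z=0, Y=0, W=1, X=0, U=3, V=1) weight 1/2520
  (Z=0, Y=0, W=1, X=0, U=4, V=1) weight 1/2520
  (Z=0, Y=0, W=2, X=0, U=2, V=1) weight 1/2520
  (Z=0, Y=0, W=2, X=0, U=3, V=1) weight 1/2520
  (Z=0, Y=0, W=2, X=0, U=4, V=1) weight 1/2520
  (Z=0, Y=0, W=3, X=0, U=2, V=1) weight 1/2520
  (Z=0, Y=0, W=3, X=0, U=3, V=1) weight 1/2520
  (Z=1, Y=0, W=1, X=0, U=2, V=0) weight 1/1512
  (Z=2, Y=0, W=1, X=0, U=2, V=2) weight 1/1260
  … 50 more
Group by Z:
  weight(Z=0) = 1/210
  weight(Z=1) = 1/63
  weight(Z=2) = 1/105
  weight(Z=3) = 2/315
Total weight = 1/210 + 1/63 + 1/105 + 2/315 = 23/630
P(Z=0 | obs) = 1/210 / 23/630 = 3/23
P(Z=1 | obs) = 1/63 / 23/630 = 10/23
P(Z=2 | obs) = 1/105 / 23/630 = 6/23
P(Z=3 | obs) = 2/315 / 23/630 = 4/23

P(Z=0) = 3/23, P(Z=1) = 10/23, P(Z=2) = 6/23, P(Z=3) = 4/23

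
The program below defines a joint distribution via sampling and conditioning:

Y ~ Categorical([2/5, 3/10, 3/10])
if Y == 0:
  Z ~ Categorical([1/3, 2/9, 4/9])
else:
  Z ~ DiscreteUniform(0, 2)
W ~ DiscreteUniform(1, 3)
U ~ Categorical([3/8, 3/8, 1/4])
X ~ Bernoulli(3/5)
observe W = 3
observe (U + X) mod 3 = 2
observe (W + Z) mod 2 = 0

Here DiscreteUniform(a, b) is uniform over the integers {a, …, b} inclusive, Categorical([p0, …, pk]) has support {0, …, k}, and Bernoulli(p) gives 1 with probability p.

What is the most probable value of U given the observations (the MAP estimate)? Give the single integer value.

argmax_v P(U = v | obs) = 1

Enumerate traces; 6 have nonzero weight after conditioning:
  (Y=0, Z=1, W=3, U=1, X=1) weight 1/150
  (Y=0, Z=1, W=3, U=2, X=0) weight 2/675
  (Y=1, Z=1, W=3, U=1, X=1) weight 3/400
  (Y=1, Z=1, W=3, U=2, X=0) weight 1/300
  (Y=2, Z=1, W=3, U=1, X=1) weight 3/400
  (Y=2, Z=1, W=3, U=2, X=0) weight 1/300
Group by U:
  weight(U=1) = 13/600
  weight(U=2) = 13/1350
Total weight = 13/600 + 13/1350 = 169/5400
P(U=1 | obs) = 13/600 / 169/5400 = 9/13
P(U=2 | obs) = 13/1350 / 169/5400 = 4/13
argmax = 1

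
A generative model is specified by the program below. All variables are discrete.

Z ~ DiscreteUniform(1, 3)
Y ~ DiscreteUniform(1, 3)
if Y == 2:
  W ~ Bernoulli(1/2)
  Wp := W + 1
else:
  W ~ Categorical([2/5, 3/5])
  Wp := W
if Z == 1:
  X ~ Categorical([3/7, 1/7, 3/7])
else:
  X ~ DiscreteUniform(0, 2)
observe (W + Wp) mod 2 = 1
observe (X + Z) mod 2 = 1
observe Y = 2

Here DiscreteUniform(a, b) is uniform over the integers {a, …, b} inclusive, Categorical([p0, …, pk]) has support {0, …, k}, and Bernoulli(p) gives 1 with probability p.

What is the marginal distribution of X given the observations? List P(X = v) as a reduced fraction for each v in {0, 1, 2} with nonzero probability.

P(X=0) = 16/39, P(X=1) = 7/39, P(X=2) = 16/39

Enumerate traces; 10 have nonzero weight after conditioning:
  (Z=1, Y=2, W=0, X=0) weight 1/42
  (Z=1, Y=2, W=0, X=2) weight 1/42
  (Z=1, Y=2, W=1, X=0) weight 1/42
  (Z=1, Y=2, W=1, X=2) weight 1/42
  (Z=2, Y=2, W=0, X=1) weight 1/54
  (Z=2, Y=2, W=1, X=1) weight 1/54
  (Z=3, Y=2, W=0, X=0) weight 1/54
  (Z=3, Y=2, W=0, X=2) weight 1/54
  … 2 more
Group by X:
  weight(X=0) = 16/189
  weight(X=1) = 1/27
  weight(X=2) = 16/189
Total weight = 16/189 + 1/27 + 16/189 = 13/63
P(X=0 | obs) = 16/189 / 13/63 = 16/39
P(X=1 | obs) = 1/27 / 13/63 = 7/39
P(X=2 | obs) = 16/189 / 13/63 = 16/39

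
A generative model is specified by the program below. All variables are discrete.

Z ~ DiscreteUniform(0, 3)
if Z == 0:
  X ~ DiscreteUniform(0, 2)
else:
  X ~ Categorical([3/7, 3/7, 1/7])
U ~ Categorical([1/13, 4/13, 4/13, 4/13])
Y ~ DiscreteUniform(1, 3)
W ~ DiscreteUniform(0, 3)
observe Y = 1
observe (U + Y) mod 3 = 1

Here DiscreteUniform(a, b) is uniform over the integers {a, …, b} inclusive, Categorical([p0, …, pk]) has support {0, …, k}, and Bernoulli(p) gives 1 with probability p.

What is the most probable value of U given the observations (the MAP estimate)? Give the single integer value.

Enumerate traces; 96 have nonzero weight after conditioning:
  (Z=0, X=0, U=0, Y=1, W=0) weight 1/1872
  (Z=0, X=0, U=0, Y=1, W=1) weight 1/1872
  (Z=0, X=0, U=0, Y=1, W=2) weight 1/1872
  (Z=0, X=0, U=0, Y=1, W=3) weight 1/1872
  (Z=0, X=0, U=3, Y=1, W=0) weight 1/468
  (Z=0, X=0, U=3, Y=1, W=1) weight 1/468
  (Z=0, X=0, U=3, Y=1, W=2) weight 1/468
  (Z=0, X=0, U=3, Y=1, W=3) weight 1/468
  … 88 more
Group by U:
  weight(U=0) = 1/39
  weight(U=3) = 4/39
Total weight = 1/39 + 4/39 = 5/39
P(U=0 | obs) = 1/39 / 5/39 = 1/5
P(U=3 | obs) = 4/39 / 5/39 = 4/5
argmax = 3

argmax_v P(U = v | obs) = 3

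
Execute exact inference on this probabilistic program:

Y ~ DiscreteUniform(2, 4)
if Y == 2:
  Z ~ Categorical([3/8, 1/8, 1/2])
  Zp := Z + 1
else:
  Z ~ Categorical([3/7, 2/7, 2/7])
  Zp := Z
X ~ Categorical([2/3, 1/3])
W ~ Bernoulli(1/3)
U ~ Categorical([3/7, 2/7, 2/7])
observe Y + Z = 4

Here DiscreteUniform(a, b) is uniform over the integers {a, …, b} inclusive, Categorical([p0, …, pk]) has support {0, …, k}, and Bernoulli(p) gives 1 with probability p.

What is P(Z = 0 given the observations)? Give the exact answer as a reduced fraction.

Enumerate traces; 36 have nonzero weight after conditioning:
  (Y=2, Z=2, X=0, W=0, U=0) weight 2/63
  (Y=2, Z=2, X=0, W=0, U=1) weight 4/189
  (Y=2, Z=2, X=0, W=0, U=2) weight 4/189
  (Y=2, Z=2, X=0, W=1, U=0) weight 1/63
  (Y=2, Z=2, X=0, W=1, U=1) weight 2/189
  (Y=2, Z=2, X=0, W=1, U=2) weight 2/189
  (Y=2, Z=2, X=1, W=0, U=0) weight 1/63
  (Y=2, Z=2, X=1, W=0, U=1) weight 2/189
  (Y=3, Z=1, X=0, W=0, U=0) weight 8/441
  (Y=4, Z=0, X=0, W=0, U=0) weight 4/147
  … 26 more
Group by Z:
  weight(Z=0) = 1/7
  weight(Z=1) = 2/21
  weight(Z=2) = 1/6
Total weight = 1/7 + 2/21 + 1/6 = 17/42
P(Z=0 | obs) = 1/7 / 17/42 = 6/17
P(Z=1 | obs) = 2/21 / 17/42 = 4/17
P(Z=2 | obs) = 1/6 / 17/42 = 7/17

P(Z = 0 | obs) = 6/17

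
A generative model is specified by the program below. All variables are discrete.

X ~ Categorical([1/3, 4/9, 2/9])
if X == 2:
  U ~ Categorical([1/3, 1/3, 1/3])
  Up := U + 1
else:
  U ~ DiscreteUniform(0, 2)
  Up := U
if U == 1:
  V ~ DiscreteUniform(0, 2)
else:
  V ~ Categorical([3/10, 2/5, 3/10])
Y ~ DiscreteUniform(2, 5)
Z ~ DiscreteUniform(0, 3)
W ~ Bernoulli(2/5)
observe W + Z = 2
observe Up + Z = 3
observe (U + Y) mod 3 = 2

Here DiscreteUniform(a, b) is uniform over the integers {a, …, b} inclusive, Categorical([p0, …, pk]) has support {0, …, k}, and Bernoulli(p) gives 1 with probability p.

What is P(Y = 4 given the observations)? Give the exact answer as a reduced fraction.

P(Y = 4 | obs) = 25/51

Enumerate traces; 21 have nonzero weight after conditioning:
  (X=0, U=1, V=0, Y=4, Z=2, W=0) weight 1/720
  (X=0, U=1, V=1, Y=4, Z=2, W=0) weight 1/720
  (X=0, U=1, V=2, Y=4, Z=2, W=0) weight 1/720
  (X=0, U=2, V=0, Y=3, Z=1, W=1) weight 1/1200
  (X=0, U=2, V=1, Y=3, Z=1, W=1) weight 1/900
  (X=0, U=2, V=2, Y=3, Z=1, W=1) weight 1/1200
  (X=1, U=1, V=0, Y=4, Z=2, W=0) weight 1/540
  (X=1, U=1, V=1, Y=4, Z=2, W=0) weight 1/540
  (X=2, U=0, V=0, Y=2, Z=2, W=0) weight 1/1200
  (X=2, U=0, V=0, Y=5, Z=2, W=0) weight 1/1200
  … 11 more
Group by Y:
  weight(Y=2) = 1/360
  weight(Y=3) = 7/1080
  weight(Y=4) = 5/432
  weight(Y=5) = 1/360
Total weight = 1/360 + 7/1080 + 5/432 + 1/360 = 17/720
P(Y=2 | obs) = 1/360 / 17/720 = 2/17
P(Y=3 | obs) = 7/1080 / 17/720 = 14/51
P(Y=4 | obs) = 5/432 / 17/720 = 25/51
P(Y=5 | obs) = 1/360 / 17/720 = 2/17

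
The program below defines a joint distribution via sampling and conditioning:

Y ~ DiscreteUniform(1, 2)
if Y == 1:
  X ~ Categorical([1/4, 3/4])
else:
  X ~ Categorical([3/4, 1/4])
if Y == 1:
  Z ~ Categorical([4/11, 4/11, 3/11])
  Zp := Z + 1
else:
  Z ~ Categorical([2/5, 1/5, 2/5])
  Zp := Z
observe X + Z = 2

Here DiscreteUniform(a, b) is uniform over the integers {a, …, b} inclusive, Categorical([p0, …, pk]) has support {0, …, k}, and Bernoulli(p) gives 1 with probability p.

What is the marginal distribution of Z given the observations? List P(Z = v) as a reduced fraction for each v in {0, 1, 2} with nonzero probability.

Enumerate traces; 4 have nonzero weight after conditioning:
  (Y=1, X=0, Z=2) weight 3/88
  (Y=1, X=1, Z=1) weight 3/22
  (Y=2, X=0, Z=2) weight 3/20
  (Y=2, X=1, Z=1) weight 1/40
Group by Z:
  weight(Z=1) = 71/440
  weight(Z=2) = 81/440
Total weight = 71/440 + 81/440 = 19/55
P(Z=1 | obs) = 71/440 / 19/55 = 71/152
P(Z=2 | obs) = 81/440 / 19/55 = 81/152

P(Z=1) = 71/152, P(Z=2) = 81/152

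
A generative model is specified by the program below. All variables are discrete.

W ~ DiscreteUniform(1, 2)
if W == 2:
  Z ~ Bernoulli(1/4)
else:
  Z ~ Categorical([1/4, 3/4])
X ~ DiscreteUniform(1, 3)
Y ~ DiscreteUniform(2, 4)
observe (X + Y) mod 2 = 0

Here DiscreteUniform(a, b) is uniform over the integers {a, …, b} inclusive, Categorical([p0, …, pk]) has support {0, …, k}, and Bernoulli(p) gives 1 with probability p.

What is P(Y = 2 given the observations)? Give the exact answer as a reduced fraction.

Enumerate traces; 16 have nonzero weight after conditioning:
  (W=1, Z=0, X=1, Y=3) weight 1/72
  (W=1, Z=0, X=2, Y=2) weight 1/72
  (W=1, Z=0, X=2, Y=4) weight 1/72
  (W=1, Z=0, X=3, Y=3) weight 1/72
  (W=1, Z=1, X=1, Y=3) weight 1/24
  (W=1, Z=1, X=2, Y=2) weight 1/24
  (W=1, Z=1, X=2, Y=4) weight 1/24
  (W=1, Z=1, X=3, Y=3) weight 1/24
  … 8 more
Group by Y:
  weight(Y=2) = 1/9
  weight(Y=3) = 2/9
  weight(Y=4) = 1/9
Total weight = 1/9 + 2/9 + 1/9 = 4/9
P(Y=2 | obs) = 1/9 / 4/9 = 1/4
P(Y=3 | obs) = 2/9 / 4/9 = 1/2
P(Y=4 | obs) = 1/9 / 4/9 = 1/4

P(Y = 2 | obs) = 1/4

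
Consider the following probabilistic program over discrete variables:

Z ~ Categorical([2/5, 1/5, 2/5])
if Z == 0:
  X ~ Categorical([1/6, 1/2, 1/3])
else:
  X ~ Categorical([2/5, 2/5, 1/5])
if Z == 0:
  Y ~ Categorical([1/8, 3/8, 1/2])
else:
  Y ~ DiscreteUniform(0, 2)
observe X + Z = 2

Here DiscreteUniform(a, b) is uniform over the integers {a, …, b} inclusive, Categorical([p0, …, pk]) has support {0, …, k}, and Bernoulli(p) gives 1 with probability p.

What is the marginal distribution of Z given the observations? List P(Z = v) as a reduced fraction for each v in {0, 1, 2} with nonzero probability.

P(Z=0) = 5/14, P(Z=1) = 3/14, P(Z=2) = 3/7

Enumerate traces; 9 have nonzero weight after conditioning:
  (Z=0, X=2, Y=0) weight 1/60
  (Z=0, X=2, Y=1) weight 1/20
  (Z=0, X=2, Y=2) weight 1/15
  (Z=1, X=1, Y=0) weight 2/75
  (Z=1, X=1, Y=1) weight 2/75
  (Z=1, X=1, Y=2) weight 2/75
  (Z=2, X=0, Y=0) weight 4/75
  (Z=2, X=0, Y=1) weight 4/75
  … 1 more
Group by Z:
  weight(Z=0) = 2/15
  weight(Z=1) = 2/25
  weight(Z=2) = 4/25
Total weight = 2/15 + 2/25 + 4/25 = 28/75
P(Z=0 | obs) = 2/15 / 28/75 = 5/14
P(Z=1 | obs) = 2/25 / 28/75 = 3/14
P(Z=2 | obs) = 4/25 / 28/75 = 3/7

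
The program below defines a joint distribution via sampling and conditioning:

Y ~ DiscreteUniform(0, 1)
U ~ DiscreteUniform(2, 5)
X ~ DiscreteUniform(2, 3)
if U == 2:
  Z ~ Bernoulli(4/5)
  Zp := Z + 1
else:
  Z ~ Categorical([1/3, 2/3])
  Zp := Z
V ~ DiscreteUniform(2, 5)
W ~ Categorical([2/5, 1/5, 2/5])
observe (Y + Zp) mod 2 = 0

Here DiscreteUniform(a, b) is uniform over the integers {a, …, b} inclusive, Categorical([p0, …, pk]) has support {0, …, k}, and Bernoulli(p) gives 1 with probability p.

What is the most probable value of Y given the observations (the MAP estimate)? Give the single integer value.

Enumerate traces; 192 have nonzero weight after conditioning:
  (Y=0, U=2, X=2, Z=1, V=2, W=0) weight 1/200
  (Y=0, U=2, X=2, Z=1, V=2, W=1) weight 1/400
  (Y=0, U=2, X=2, Z=1, V=2, W=2) weight 1/200
  (Y=0, U=2, X=2, Z=1, V=3, W=0) weight 1/200
  (Y=0, U=2, X=2, Z=1, V=3, W=1) weight 1/400
  (Y=0, U=2, X=2, Z=1, V=3, W=2) weight 1/200
  (Y=0, U=2, X=2, Z=1, V=4, W=0) weight 1/200
  (Y=0, U=2, X=2, Z=1, V=4, W=1) weight 1/400
  (Y=1, U=2, X=2, Z=0, V=2, W=0) weight 1/800
  … 183 more
Group by Y:
  weight(Y=0) = 9/40
  weight(Y=1) = 11/40
Total weight = 9/40 + 11/40 = 1/2
P(Y=0 | obs) = 9/40 / 1/2 = 9/20
P(Y=1 | obs) = 11/40 / 1/2 = 11/20
argmax = 1

argmax_v P(Y = v | obs) = 1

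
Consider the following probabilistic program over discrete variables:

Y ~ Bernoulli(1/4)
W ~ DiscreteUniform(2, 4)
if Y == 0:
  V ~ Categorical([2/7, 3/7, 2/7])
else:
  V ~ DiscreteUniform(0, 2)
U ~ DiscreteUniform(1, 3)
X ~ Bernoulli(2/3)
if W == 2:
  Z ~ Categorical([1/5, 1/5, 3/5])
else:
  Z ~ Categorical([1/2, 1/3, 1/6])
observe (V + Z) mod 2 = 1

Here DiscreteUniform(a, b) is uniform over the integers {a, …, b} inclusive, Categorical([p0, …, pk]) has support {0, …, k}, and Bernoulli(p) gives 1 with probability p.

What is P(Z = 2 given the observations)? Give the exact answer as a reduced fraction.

Enumerate traces; 144 have nonzero weight after conditioning:
  (Y=0, W=2, V=0, U=1, X=0, Z=1) weight 1/630
  (Y=0, W=2, V=0, U=1, X=1, Z=1) weight 1/315
  (Y=0, W=2, V=0, U=2, X=0, Z=1) weight 1/630
  (Y=0, W=2, V=0, U=2, X=1, Z=1) weight 1/315
  (Y=0, W=2, V=0, U=3, X=0, Z=1) weight 1/630
  (Y=0, W=2, V=0, U=3, X=1, Z=1) weight 1/315
  (Y=0, W=2, V=1, U=1, X=0, Z=0) weight 1/420
  (Y=0, W=2, V=1, U=1, X=0, Z=2) weight 1/140
  … 136 more
Group by Z:
  weight(Z=0) = 17/105
  weight(Z=1) = 65/378
  weight(Z=2) = 17/135
Total weight = 17/105 + 65/378 + 17/135 = 869/1890
P(Z=0 | obs) = 17/105 / 869/1890 = 306/869
P(Z=1 | obs) = 65/378 / 869/1890 = 325/869
P(Z=2 | obs) = 17/135 / 869/1890 = 238/869

P(Z = 2 | obs) = 238/869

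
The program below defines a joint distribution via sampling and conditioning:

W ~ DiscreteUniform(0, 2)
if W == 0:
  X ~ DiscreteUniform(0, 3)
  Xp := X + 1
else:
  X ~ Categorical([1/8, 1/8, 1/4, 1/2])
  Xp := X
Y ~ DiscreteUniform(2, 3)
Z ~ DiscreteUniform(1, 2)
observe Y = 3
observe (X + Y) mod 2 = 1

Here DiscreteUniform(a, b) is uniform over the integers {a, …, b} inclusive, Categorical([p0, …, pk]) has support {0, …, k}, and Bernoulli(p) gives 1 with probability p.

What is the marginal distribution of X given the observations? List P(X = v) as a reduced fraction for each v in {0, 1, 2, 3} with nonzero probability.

P(X=0) = 2/5, P(X=2) = 3/5

Enumerate traces; 12 have nonzero weight after conditioning:
  (W=0, X=0, Y=3, Z=1) weight 1/48
  (W=0, X=0, Y=3, Z=2) weight 1/48
  (W=0, X=2, Y=3, Z=1) weight 1/48
  (W=0, X=2, Y=3, Z=2) weight 1/48
  (W=1, X=0, Y=3, Z=1) weight 1/96
  (W=1, X=0, Y=3, Z=2) weight 1/96
  (W=1, X=2, Y=3, Z=1) weight 1/48
  (W=1, X=2, Y=3, Z=2) weight 1/48
  … 4 more
Group by X:
  weight(X=0) = 1/12
  weight(X=2) = 1/8
Total weight = 1/12 + 1/8 = 5/24
P(X=0 | obs) = 1/12 / 5/24 = 2/5
P(X=2 | obs) = 1/8 / 5/24 = 3/5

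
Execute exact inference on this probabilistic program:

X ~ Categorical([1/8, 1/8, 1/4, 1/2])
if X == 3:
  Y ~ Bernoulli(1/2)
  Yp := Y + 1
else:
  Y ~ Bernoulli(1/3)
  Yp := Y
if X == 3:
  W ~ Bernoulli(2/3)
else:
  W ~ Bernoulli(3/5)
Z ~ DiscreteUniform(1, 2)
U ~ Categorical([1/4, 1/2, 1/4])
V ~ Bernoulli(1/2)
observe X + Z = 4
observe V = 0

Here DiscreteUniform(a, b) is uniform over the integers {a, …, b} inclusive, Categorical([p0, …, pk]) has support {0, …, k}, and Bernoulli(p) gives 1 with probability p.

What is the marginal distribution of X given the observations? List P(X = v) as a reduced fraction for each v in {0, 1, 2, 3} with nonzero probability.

P(X=2) = 1/3, P(X=3) = 2/3

Enumerate traces; 24 have nonzero weight after conditioning:
  (X=2, Y=0, W=0, Z=2, U=0, V=0) weight 1/240
  (X=2, Y=0, W=0, Z=2, U=1, V=0) weight 1/120
  (X=2, Y=0, W=0, Z=2, U=2, V=0) weight 1/240
  (X=2, Y=0, W=1, Z=2, U=0, V=0) weight 1/160
  (X=2, Y=0, W=1, Z=2, U=1, V=0) weight 1/80
  (X=2, Y=0, W=1, Z=2, U=2, V=0) weight 1/160
  (X=2, Y=1, W=0, Z=2, U=0, V=0) weight 1/480
  (X=2, Y=1, W=0, Z=2, U=1, V=0) weight 1/240
  (X=3, Y=0, W=0, Z=1, U=0, V=0) weight 1/192
  … 15 more
Group by X:
  weight(X=2) = 1/16
  weight(X=3) = 1/8
Total weight = 1/16 + 1/8 = 3/16
P(X=2 | obs) = 1/16 / 3/16 = 1/3
P(X=3 | obs) = 1/8 / 3/16 = 2/3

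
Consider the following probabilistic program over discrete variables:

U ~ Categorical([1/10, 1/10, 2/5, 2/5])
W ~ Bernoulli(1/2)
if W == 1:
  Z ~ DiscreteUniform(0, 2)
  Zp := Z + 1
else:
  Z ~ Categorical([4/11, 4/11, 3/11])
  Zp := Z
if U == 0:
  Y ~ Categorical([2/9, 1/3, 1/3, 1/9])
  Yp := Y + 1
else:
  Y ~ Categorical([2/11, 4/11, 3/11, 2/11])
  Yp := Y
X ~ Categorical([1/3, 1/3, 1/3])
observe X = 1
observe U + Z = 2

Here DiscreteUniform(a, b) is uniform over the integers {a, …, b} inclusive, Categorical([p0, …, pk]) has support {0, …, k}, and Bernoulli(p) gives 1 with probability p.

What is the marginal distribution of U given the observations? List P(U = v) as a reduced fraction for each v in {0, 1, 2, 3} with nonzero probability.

Enumerate traces; 24 have nonzero weight after conditioning:
  (U=0, W=0, Z=2, Y=0, X=1) weight 1/990
  (U=0, W=0, Z=2, Y=1, X=1) weight 1/660
  (U=0, W=0, Z=2, Y=2, X=1) weight 1/660
  (U=0, W=0, Z=2, Y=3, X=1) weight 1/1980
  (U=0, W=1, Z=2, Y=0, X=1) weight 1/810
  (U=0, W=1, Z=2, Y=1, X=1) weight 1/540
  (U=0, W=1, Z=2, Y=2, X=1) weight 1/540
  (U=0, W=1, Z=2, Y=3, X=1) weight 1/1620
  (U=1, W=0, Z=1, Y=0, X=1) weight 2/1815
  (U=2, W=0, Z=0, Y=0, X=1) weight 8/1815
  … 14 more
Group by U:
  weight(U=0) = 1/99
  weight(U=1) = 23/1980
  weight(U=2) = 23/495
Total weight = 1/99 + 23/1980 + 23/495 = 3/44
P(U=0 | obs) = 1/99 / 3/44 = 4/27
P(U=1 | obs) = 23/1980 / 3/44 = 23/135
P(U=2 | obs) = 23/495 / 3/44 = 92/135

P(U=0) = 4/27, P(U=1) = 23/135, P(U=2) = 92/135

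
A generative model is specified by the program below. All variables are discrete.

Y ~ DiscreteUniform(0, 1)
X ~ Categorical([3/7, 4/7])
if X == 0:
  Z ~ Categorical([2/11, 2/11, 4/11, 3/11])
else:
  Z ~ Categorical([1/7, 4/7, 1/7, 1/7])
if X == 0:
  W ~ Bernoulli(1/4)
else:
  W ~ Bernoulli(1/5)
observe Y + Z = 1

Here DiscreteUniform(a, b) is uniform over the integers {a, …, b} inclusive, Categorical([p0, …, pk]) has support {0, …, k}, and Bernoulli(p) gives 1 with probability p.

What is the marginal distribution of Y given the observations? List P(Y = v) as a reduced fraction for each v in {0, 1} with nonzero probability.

Enumerate traces; 8 have nonzero weight after conditioning:
  (Y=0, X=0, Z=1, W=0) weight 9/308
  (Y=0, X=0, Z=1, W=1) weight 3/308
  (Y=0, X=1, Z=1, W=0) weight 32/245
  (Y=0, X=1, Z=1, W=1) weight 8/245
  (Y=1, X=0, Z=0, W=0) weight 9/308
  (Y=1, X=0, Z=0, W=1) weight 3/308
  (Y=1, X=1, Z=0, W=0) weight 8/245
  (Y=1, X=1, Z=0, W=1) weight 2/245
Group by Y:
  weight(Y=0) = 109/539
  weight(Y=1) = 43/539
Total weight = 109/539 + 43/539 = 152/539
P(Y=0 | obs) = 109/539 / 152/539 = 109/152
P(Y=1 | obs) = 43/539 / 152/539 = 43/152

P(Y=0) = 109/152, P(Y=1) = 43/152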